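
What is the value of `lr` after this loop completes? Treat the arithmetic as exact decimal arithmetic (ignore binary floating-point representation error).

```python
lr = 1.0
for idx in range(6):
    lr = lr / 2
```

Let's trace through this code step by step.

Initialize: lr = 1.0
Entering loop: for idx in range(6):
After iteration 1: idx = 0, lr = 0.5
After iteration 2: idx = 1, lr = 0.25
After iteration 3: idx = 2, lr = 0.125
After iteration 4: idx = 3, lr = 0.0625
After iteration 5: idx = 4, lr = 0.03125
After iteration 6: idx = 5, lr = 0.015625
Loop ends.

Final answer: 0.015625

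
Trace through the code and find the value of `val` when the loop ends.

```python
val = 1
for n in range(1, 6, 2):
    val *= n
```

Let's trace through this code step by step.

Initialize: val = 1
Entering loop: for n in range(1, 6, 2):
After iteration 1: n = 1, val = 1
After iteration 2: n = 3, val = 3
After iteration 3: n = 5, val = 15
Loop ends.

Final answer: 15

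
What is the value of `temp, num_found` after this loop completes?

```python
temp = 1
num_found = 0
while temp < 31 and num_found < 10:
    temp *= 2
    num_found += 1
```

Let's trace through this code step by step.

Initialize: temp = 1
Initialize: num_found = 0
Entering loop: while temp < 31 and num_found < 10:
After iteration 1: temp = 2, num_found = 1
After iteration 2: temp = 4, num_found = 2
After iteration 3: temp = 8, num_found = 3
After iteration 4: temp = 16, num_found = 4
After iteration 5: temp = 32, num_found = 5
Loop ends.

Final answer: 32, 5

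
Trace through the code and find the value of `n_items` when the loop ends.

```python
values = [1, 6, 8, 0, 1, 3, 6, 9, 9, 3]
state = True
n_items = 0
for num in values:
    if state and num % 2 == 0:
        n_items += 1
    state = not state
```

Let's trace through this code step by step.

Initialize: values = [1, 6, 8, 0, 1, 3, 6, 9, 9, 3]
Initialize: state = True
Initialize: n_items = 0
Entering loop: for num in values:
After iteration 1: num = 1, state = False, n_items = 0
After iteration 2: num = 6, state = True, n_items = 0
After iteration 3: num = 8, state = False, n_items = 1
After iteration 4: num = 0, state = True, n_items = 1
After iteration 5: num = 1, state = False, n_items = 1
After iteration 6: num = 3, state = True, n_items = 1
After iteration 7: num = 6, state = False, n_items = 2
After iteration 8: num = 9, state = True, n_items = 2
After iteration 9: num = 9, state = False, n_items = 2
After iteration 10: num = 3, state = True, n_items = 2
Loop ends.

Final answer: 2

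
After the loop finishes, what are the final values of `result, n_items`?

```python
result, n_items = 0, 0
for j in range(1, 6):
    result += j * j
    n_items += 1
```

Let's trace through this code step by step.

Initialize: result = 0
Initialize: n_items = 0
Entering loop: for j in range(1, 6):
After iteration 1: j = 1, result = 1, n_items = 1
After iteration 2: j = 2, result = 5, n_items = 2
After iteration 3: j = 3, result = 14, n_items = 3
After iteration 4: j = 4, result = 30, n_items = 4
After iteration 5: j = 5, result = 55, n_items = 5
Loop ends.

Final answer: 55, 5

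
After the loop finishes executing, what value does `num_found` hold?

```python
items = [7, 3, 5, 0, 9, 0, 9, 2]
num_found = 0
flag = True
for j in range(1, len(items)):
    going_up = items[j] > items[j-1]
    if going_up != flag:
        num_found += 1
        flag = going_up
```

Let's trace through this code step by step.

Initialize: items = [7, 3, 5, 0, 9, 0, 9, 2]
Initialize: num_found = 0
Initialize: flag = True
Entering loop: for j in range(1, len(items)):
After iteration 1: j = 1, num_found = 1, flag = False, going_up = False
After iteration 2: j = 2, num_found = 2, flag = True, going_up = True
After iteration 3: j = 3, num_found = 3, flag = False, going_up = False
After iteration 4: j = 4, num_found = 4, flag = True, going_up = True
After iteration 5: j = 5, num_found = 5, flag = False, going_up = False
After iteration 6: j = 6, num_found = 6, flag = True, going_up = True
After iteration 7: j = 7, num_found = 7, flag = False, going_up = False
Loop ends.

Final answer: 7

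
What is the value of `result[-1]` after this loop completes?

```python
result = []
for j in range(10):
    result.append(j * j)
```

Let's trace through this code step by step.

Initialize: result = []
Entering loop: for j in range(10):
After iteration 1: j = 0, result = [0]
After iteration 2: j = 1, result = [0, 1]
After iteration 3: j = 2, result = [0, 1, 4]
After iteration 4: j = 3, result = [0, 1, 4, 9]
After iteration 5: j = 4, result = [0, 1, 4, 9, 16]
After iteration 6: j = 5, result = [0, 1, 4, 9, 16, 25]
After iteration 7: j = 6, result = [0, 1, 4, 9, 16, 25, 36]
After iteration 8: j = 7, result = [0, 1, 4, 9, 16, 25, 36, 49]
After iteration 9: j = 8, result = [0, 1, 4, 9, 16, 25, 36, 49, 64]
After iteration 10: j = 9, result = [0, 1, 4, 9, 16, 25, 36, 49, 64, 81]
Loop ends.
result[-1] = 81

Final answer: 81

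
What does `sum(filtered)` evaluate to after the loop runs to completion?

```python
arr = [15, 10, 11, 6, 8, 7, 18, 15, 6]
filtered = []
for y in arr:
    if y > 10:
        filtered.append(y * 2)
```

Let's trace through this code step by step.

Initialize: arr = [15, 10, 11, 6, 8, 7, 18, 15, 6]
Initialize: filtered = []
Entering loop: for y in arr:
After iteration 1: y = 15, filtered = [30]
After iteration 2: y = 10, filtered = [30]
After iteration 3: y = 11, filtered = [30, 22]
After iteration 4: y = 6, filtered = [30, 22]
After iteration 5: y = 8, filtered = [30, 22]
After iteration 6: y = 7, filtered = [30, 22]
After iteration 7: y = 18, filtered = [30, 22, 36]
After iteration 8: y = 15, filtered = [30, 22, 36, 30]
After iteration 9: y = 6, filtered = [30, 22, 36, 30]
Loop ends.
sum(filtered) = 118

Final answer: 118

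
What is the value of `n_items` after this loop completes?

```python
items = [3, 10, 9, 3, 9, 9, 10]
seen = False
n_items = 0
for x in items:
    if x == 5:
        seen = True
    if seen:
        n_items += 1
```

Let's trace through this code step by step.

Initialize: items = [3, 10, 9, 3, 9, 9, 10]
Initialize: seen = False
Initialize: n_items = 0
Entering loop: for x in items:
After iteration 1: x = 3, n_items = 0
After iteration 2: x = 10, n_items = 0
After iteration 3: x = 9, n_items = 0
After iteration 4: x = 3, n_items = 0
After iteration 5: x = 9, n_items = 0
After iteration 6: x = 9, n_items = 0
After iteration 7: x = 10, n_items = 0
Loop ends.

Final answer: 0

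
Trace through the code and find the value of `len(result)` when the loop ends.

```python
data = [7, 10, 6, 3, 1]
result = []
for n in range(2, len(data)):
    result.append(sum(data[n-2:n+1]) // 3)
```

Let's trace through this code step by step.

Initialize: data = [7, 10, 6, 3, 1]
Initialize: result = []
Entering loop: for n in range(2, len(data)):
After iteration 1: n = 2, result = [7]
After iteration 2: n = 3, result = [7, 6]
After iteration 3: n = 4, result = [7, 6, 3]
Loop ends.
len(result) = 3

Final answer: 3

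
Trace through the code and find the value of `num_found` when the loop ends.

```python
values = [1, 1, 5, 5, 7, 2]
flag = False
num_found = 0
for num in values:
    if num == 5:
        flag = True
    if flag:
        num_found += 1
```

Let's trace through this code step by step.

Initialize: values = [1, 1, 5, 5, 7, 2]
Initialize: flag = False
Initialize: num_found = 0
Entering loop: for num in values:
After iteration 1: num = 1, flag = False, num_found = 0
After iteration 2: num = 1, flag = False, num_found = 0
After iteration 3: num = 5, flag = True, num_found = 1
After iteration 4: num = 5, flag = True, num_found = 2
After iteration 5: num = 7, flag = True, num_found = 3
After iteration 6: num = 2, flag = True, num_found = 4
Loop ends.

Final answer: 4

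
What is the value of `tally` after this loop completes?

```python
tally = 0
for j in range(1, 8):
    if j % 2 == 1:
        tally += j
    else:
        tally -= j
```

Let's trace through this code step by step.

Initialize: tally = 0
Entering loop: for j in range(1, 8):
After iteration 1: j = 1, tally = 1
After iteration 2: j = 2, tally = -1
After iteration 3: j = 3, tally = 2
After iteration 4: j = 4, tally = -2
After iteration 5: j = 5, tally = 3
After iteration 6: j = 6, tally = -3
After iteration 7: j = 7, tally = 4
Loop ends.

Final answer: 4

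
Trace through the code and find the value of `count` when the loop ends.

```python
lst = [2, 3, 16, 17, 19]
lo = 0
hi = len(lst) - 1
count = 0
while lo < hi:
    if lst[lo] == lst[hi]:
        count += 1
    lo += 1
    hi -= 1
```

Let's trace through this code step by step.

Initialize: lst = [2, 3, 16, 17, 19]
Initialize: lo = 0
Initialize: hi = 4
Initialize: count = 0
Entering loop: while lo < hi:
After iteration 1: lo = 1, hi = 3, count = 0
After iteration 2: lo = 2, hi = 2, count = 0
Loop ends.

Final answer: 0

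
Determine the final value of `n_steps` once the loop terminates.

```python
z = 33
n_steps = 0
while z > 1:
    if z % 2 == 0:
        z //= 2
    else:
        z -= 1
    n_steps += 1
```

Let's trace through this code step by step.

Initialize: z = 33
Initialize: n_steps = 0
Entering loop: while z > 1:
After iteration 1: z = 32, n_steps = 1
After iteration 2: z = 16, n_steps = 2
After iteration 3: z = 8, n_steps = 3
After iteration 4: z = 4, n_steps = 4
After iteration 5: z = 2, n_steps = 5
After iteration 6: z = 1, n_steps = 6
Loop ends.

Final answer: 6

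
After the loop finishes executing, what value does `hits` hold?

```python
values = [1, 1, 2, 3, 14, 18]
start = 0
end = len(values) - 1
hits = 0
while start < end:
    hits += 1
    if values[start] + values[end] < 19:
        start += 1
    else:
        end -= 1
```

Let's trace through this code step by step.

Initialize: values = [1, 1, 2, 3, 14, 18]
Initialize: start = 0
Initialize: end = 5
Initialize: hits = 0
Entering loop: while start < end:
After iteration 1: start = 0, end = 4, hits = 1
After iteration 2: start = 1, end = 4, hits = 2
After iteration 3: start = 2, end = 4, hits = 3
After iteration 4: start = 3, end = 4, hits = 4
After iteration 5: start = 4, end = 4, hits = 5
Loop ends.

Final answer: 5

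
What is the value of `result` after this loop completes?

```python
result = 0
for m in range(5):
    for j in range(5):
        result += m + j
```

Let's trace through this code step by step.

Initialize: result = 0
Entering loop: for m in range(5):
After iteration 1: m = 0, result = 10
After iteration 2: m = 1, result = 25
After iteration 3: m = 2, result = 45
After iteration 4: m = 3, result = 70
After iteration 5: m = 4, result = 100
Loop ends.

Final answer: 100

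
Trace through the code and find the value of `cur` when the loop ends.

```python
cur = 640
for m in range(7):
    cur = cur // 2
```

Let's trace through this code step by step.

Initialize: cur = 640
Entering loop: for m in range(7):
After iteration 1: m = 0, cur = 320
After iteration 2: m = 1, cur = 160
After iteration 3: m = 2, cur = 80
After iteration 4: m = 3, cur = 40
After iteration 5: m = 4, cur = 20
After iteration 6: m = 5, cur = 10
After iteration 7: m = 6, cur = 5
Loop ends.

Final answer: 5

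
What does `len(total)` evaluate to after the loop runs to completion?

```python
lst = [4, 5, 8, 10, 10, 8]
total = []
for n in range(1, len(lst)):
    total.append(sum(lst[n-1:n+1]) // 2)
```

Let's trace through this code step by step.

Initialize: lst = [4, 5, 8, 10, 10, 8]
Initialize: total = []
Entering loop: for n in range(1, len(lst)):
After iteration 1: n = 1, total = [4]
After iteration 2: n = 2, total = [4, 6]
After iteration 3: n = 3, total = [4, 6, 9]
After iteration 4: n = 4, total = [4, 6, 9, 10]
After iteration 5: n = 5, total = [4, 6, 9, 10, 9]
Loop ends.
len(total) = 5

Final answer: 5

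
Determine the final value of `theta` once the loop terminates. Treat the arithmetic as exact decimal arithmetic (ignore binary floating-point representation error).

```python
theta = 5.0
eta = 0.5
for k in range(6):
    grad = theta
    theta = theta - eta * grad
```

Let's trace through this code step by step.

Initialize: theta = 5.0
Initialize: eta = 0.5
Entering loop: for k in range(6):
After iteration 1: k = 0, theta = 2.5, grad = 5.0
After iteration 2: k = 1, theta = 1.25, grad = 2.5
After iteration 3: k = 2, theta = 0.625, grad = 1.25
After iteration 4: k = 3, theta = 0.3125, grad = 0.625
After iteration 5: k = 4, theta = 0.15625, grad = 0.3125
After iteration 6: k = 5, theta = 0.078125, grad = 0.15625
Loop ends.

Final answer: 0.078125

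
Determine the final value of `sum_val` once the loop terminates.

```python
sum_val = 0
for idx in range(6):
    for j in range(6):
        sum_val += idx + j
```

Let's trace through this code step by step.

Initialize: sum_val = 0
Entering loop: for idx in range(6):
After iteration 1: idx = 0, sum_val = 15
After iteration 2: idx = 1, sum_val = 36
After iteration 3: idx = 2, sum_val = 63
After iteration 4: idx = 3, sum_val = 96
After iteration 5: idx = 4, sum_val = 135
After iteration 6: idx = 5, sum_val = 180
Loop ends.

Final answer: 180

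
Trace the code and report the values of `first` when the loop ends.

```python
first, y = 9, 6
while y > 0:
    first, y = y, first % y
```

Let's trace through this code step by step.

Initialize: first = 9
Initialize: y = 6
Entering loop: while y > 0:
After iteration 1: first = 6, y = 3
After iteration 2: first = 3, y = 0
Loop ends.

Final answer: 3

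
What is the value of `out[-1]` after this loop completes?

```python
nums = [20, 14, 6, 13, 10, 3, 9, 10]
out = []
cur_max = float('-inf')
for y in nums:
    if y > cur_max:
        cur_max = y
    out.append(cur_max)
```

Let's trace through this code step by step.

Initialize: nums = [20, 14, 6, 13, 10, 3, 9, 10]
Initialize: out = []
Initialize: cur_max = -inf
Entering loop: for y in nums:
After iteration 1: y = 20, out = [20], cur_max = 20
After iteration 2: y = 14, out = [20, 20], cur_max = 20
After iteration 3: y = 6, out = [20, 20, 20], cur_max = 20
After iteration 4: y = 13, out = [20, 20, 20, 20], cur_max = 20
After iteration 5: y = 10, out = [20, 20, 20, 20, 20], cur_max = 20
After iteration 6: y = 3, out = [20, 20, 20, 20, 20, 20], cur_max = 20
After iteration 7: y = 9, out = [20, 20, 20, 20, 20, 20, 20], cur_max = 20
After iteration 8: y = 10, out = [20, 20, 20, 20, 20, 20, 20, 20], cur_max = 20
Loop ends.
out[-1] = 20

Final answer: 20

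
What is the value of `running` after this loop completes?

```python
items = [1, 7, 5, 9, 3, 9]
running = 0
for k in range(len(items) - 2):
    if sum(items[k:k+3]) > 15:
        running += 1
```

Let's trace through this code step by step.

Initialize: items = [1, 7, 5, 9, 3, 9]
Initialize: running = 0
Entering loop: for k in range(len(items) - 2):
After iteration 1: k = 0, running = 0
After iteration 2: k = 1, running = 1
After iteration 3: k = 2, running = 2
After iteration 4: k = 3, running = 3
Loop ends.

Final answer: 3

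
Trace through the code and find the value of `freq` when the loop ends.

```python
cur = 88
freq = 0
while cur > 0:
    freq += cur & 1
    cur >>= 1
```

Let's trace through this code step by step.

Initialize: cur = 88
Initialize: freq = 0
Entering loop: while cur > 0:
After iteration 1: cur = 44, freq = 0
After iteration 2: cur = 22, freq = 0
After iteration 3: cur = 11, freq = 0
After iteration 4: cur = 5, freq = 1
After iteration 5: cur = 2, freq = 2
After iteration 6: cur = 1, freq = 2
After iteration 7: cur = 0, freq = 3
Loop ends.

Final answer: 3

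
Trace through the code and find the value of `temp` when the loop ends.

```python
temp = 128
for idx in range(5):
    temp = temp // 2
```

Let's trace through this code step by step.

Initialize: temp = 128
Entering loop: for idx in range(5):
After iteration 1: idx = 0, temp = 64
After iteration 2: idx = 1, temp = 32
After iteration 3: idx = 2, temp = 16
After iteration 4: idx = 3, temp = 8
After iteration 5: idx = 4, temp = 4
Loop ends.

Final answer: 4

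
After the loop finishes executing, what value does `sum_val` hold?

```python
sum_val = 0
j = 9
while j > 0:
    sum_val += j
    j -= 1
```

Let's trace through this code step by step.

Initialize: sum_val = 0
Initialize: j = 9
Entering loop: while j > 0:
After iteration 1: sum_val = 9, j = 8
After iteration 2: sum_val = 17, j = 7
After iteration 3: sum_val = 24, j = 6
After iteration 4: sum_val = 30, j = 5
After iteration 5: sum_val = 35, j = 4
After iteration 6: sum_val = 39, j = 3
After iteration 7: sum_val = 42, j = 2
After iteration 8: sum_val = 44, j = 1
After iteration 9: sum_val = 45, j = 0
Loop ends.

Final answer: 45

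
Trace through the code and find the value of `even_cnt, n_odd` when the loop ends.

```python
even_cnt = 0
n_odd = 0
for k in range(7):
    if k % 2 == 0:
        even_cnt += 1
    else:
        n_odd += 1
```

Let's trace through this code step by step.

Initialize: even_cnt = 0
Initialize: n_odd = 0
Entering loop: for k in range(7):
After iteration 1: k = 0, even_cnt = 1, n_odd = 0
After iteration 2: k = 1, even_cnt = 1, n_odd = 1
After iteration 3: k = 2, even_cnt = 2, n_odd = 1
After iteration 4: k = 3, even_cnt = 2, n_odd = 2
After iteration 5: k = 4, even_cnt = 3, n_odd = 2
After iteration 6: k = 5, even_cnt = 3, n_odd = 3
After iteration 7: k = 6, even_cnt = 4, n_odd = 3
Loop ends.

Final answer: 4, 3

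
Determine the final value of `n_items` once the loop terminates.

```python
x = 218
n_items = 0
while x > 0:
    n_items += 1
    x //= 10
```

Let's trace through this code step by step.

Initialize: x = 218
Initialize: n_items = 0
Entering loop: while x > 0:
After iteration 1: x = 21, n_items = 1
After iteration 2: x = 2, n_items = 2
After iteration 3: x = 0, n_items = 3
Loop ends.

Final answer: 3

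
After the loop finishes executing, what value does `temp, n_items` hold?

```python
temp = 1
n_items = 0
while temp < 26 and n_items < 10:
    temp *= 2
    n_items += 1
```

Let's trace through this code step by step.

Initialize: temp = 1
Initialize: n_items = 0
Entering loop: while temp < 26 and n_items < 10:
After iteration 1: temp = 2, n_items = 1
After iteration 2: temp = 4, n_items = 2
After iteration 3: temp = 8, n_items = 3
After iteration 4: temp = 16, n_items = 4
After iteration 5: temp = 32, n_items = 5
Loop ends.

Final answer: 32, 5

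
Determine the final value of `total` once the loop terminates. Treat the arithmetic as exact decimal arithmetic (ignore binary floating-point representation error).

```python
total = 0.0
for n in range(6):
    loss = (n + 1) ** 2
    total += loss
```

Let's trace through this code step by step.

Initialize: total = 0.0
Entering loop: for n in range(6):
After iteration 1: n = 0, total = 1.0, loss = 1
After iteration 2: n = 1, total = 5.0, loss = 4
After iteration 3: n = 2, total = 14.0, loss = 9
After iteration 4: n = 3, total = 30.0, loss = 16
After iteration 5: n = 4, total = 55.0, loss = 25
After iteration 6: n = 5, total = 91.0, loss = 36
Loop ends.

Final answer: 91.0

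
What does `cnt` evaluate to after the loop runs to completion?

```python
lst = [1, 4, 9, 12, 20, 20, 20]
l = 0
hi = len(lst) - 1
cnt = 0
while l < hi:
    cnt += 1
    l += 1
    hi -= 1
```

Let's trace through this code step by step.

Initialize: lst = [1, 4, 9, 12, 20, 20, 20]
Initialize: l = 0
Initialize: hi = 6
Initialize: cnt = 0
Entering loop: while l < hi:
After iteration 1: l = 1, hi = 5, cnt = 1
After iteration 2: l = 2, hi = 4, cnt = 2
After iteration 3: l = 3, hi = 3, cnt = 3
Loop ends.

Final answer: 3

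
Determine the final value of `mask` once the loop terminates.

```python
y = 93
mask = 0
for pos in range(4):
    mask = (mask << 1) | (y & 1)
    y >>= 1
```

Let's trace through this code step by step.

Initialize: y = 93
Initialize: mask = 0
Entering loop: for pos in range(4):
After iteration 1: pos = 0, y = 46, mask = 1
After iteration 2: pos = 1, y = 23, mask = 2
After iteration 3: pos = 2, y = 11, mask = 5
After iteration 4: pos = 3, y = 5, mask = 11
Loop ends.

Final answer: 11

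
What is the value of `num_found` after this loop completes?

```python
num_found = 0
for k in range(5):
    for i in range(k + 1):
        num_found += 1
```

Let's trace through this code step by step.

Initialize: num_found = 0
Entering loop: for k in range(5):
After iteration 1: k = 0, num_found = 1, i = 0
After iteration 2: k = 1, num_found = 3, i = 1
After iteration 3: k = 2, num_found = 6, i = 2
After iteration 4: k = 3, num_found = 10, i = 3
After iteration 5: k = 4, num_found = 15, i = 4
Loop ends.

Final answer: 15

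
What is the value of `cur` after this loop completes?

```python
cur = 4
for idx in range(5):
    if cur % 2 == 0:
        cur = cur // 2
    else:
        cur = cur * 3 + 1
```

Let's trace through this code step by step.

Initialize: cur = 4
Entering loop: for idx in range(5):
After iteration 1: idx = 0, cur = 2
After iteration 2: idx = 1, cur = 1
After iteration 3: idx = 2, cur = 4
After iteration 4: idx = 3, cur = 2
After iteration 5: idx = 4, cur = 1
Loop ends.

Final answer: 1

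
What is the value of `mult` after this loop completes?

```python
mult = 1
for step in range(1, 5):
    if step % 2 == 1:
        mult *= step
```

Let's trace through this code step by step.

Initialize: mult = 1
Entering loop: for step in range(1, 5):
After iteration 1: step = 1, mult = 1
After iteration 2: step = 2, mult = 1
After iteration 3: step = 3, mult = 3
After iteration 4: step = 4, mult = 3
Loop ends.

Final answer: 3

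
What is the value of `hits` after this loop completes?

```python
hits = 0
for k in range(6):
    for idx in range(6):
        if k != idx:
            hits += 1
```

Let's trace through this code step by step.

Initialize: hits = 0
Entering loop: for k in range(6):
After iteration 1: k = 0, hits = 5
After iteration 2: k = 1, hits = 10
After iteration 3: k = 2, hits = 15
After iteration 4: k = 3, hits = 20
After iteration 5: k = 4, hits = 25
After iteration 6: k = 5, hits = 30
Loop ends.

Final answer: 30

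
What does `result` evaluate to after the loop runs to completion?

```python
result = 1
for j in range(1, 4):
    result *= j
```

Let's trace through this code step by step.

Initialize: result = 1
Entering loop: for j in range(1, 4):
After iteration 1: j = 1, result = 1
After iteration 2: j = 2, result = 2
After iteration 3: j = 3, result = 6
Loop ends.

Final answer: 6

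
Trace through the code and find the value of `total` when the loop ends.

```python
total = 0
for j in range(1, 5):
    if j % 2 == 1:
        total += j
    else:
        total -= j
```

Let's trace through this code step by step.

Initialize: total = 0
Entering loop: for j in range(1, 5):
After iteration 1: j = 1, total = 1
After iteration 2: j = 2, total = -1
After iteration 3: j = 3, total = 2
After iteration 4: j = 4, total = -2
Loop ends.

Final answer: -2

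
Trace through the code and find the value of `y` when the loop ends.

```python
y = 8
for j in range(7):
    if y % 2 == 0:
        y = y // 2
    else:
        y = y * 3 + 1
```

Let's trace through this code step by step.

Initialize: y = 8
Entering loop: for j in range(7):
After iteration 1: j = 0, y = 4
After iteration 2: j = 1, y = 2
After iteration 3: j = 2, y = 1
After iteration 4: j = 3, y = 4
After iteration 5: j = 4, y = 2
After iteration 6: j = 5, y = 1
After iteration 7: j = 6, y = 4
Loop ends.

Final answer: 4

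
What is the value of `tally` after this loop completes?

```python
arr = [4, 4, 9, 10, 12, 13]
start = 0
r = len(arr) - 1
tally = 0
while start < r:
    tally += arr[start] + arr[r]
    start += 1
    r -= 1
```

Let's trace through this code step by step.

Initialize: arr = [4, 4, 9, 10, 12, 13]
Initialize: start = 0
Initialize: r = 5
Initialize: tally = 0
Entering loop: while start < r:
After iteration 1: start = 1, r = 4, tally = 17
After iteration 2: start = 2, r = 3, tally = 33
After iteration 3: start = 3, r = 2, tally = 52
Loop ends.

Final answer: 52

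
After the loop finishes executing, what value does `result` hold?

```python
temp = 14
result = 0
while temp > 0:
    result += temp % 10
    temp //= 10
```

Let's trace through this code step by step.

Initialize: temp = 14
Initialize: result = 0
Entering loop: while temp > 0:
After iteration 1: temp = 1, result = 4
After iteration 2: temp = 0, result = 5
Loop ends.

Final answer: 5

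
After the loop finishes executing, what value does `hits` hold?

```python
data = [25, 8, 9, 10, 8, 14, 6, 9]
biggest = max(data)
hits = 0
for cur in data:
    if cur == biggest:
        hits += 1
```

Let's trace through this code step by step.

Initialize: data = [25, 8, 9, 10, 8, 14, 6, 9]
Initialize: biggest = 25
Initialize: hits = 0
Entering loop: for cur in data:
After iteration 1: cur = 25, hits = 1
After iteration 2: cur = 8, hits = 1
After iteration 3: cur = 9, hits = 1
After iteration 4: cur = 10, hits = 1
After iteration 5: cur = 8, hits = 1
After iteration 6: cur = 14, hits = 1
After iteration 7: cur = 6, hits = 1
After iteration 8: cur = 9, hits = 1
Loop ends.

Final answer: 1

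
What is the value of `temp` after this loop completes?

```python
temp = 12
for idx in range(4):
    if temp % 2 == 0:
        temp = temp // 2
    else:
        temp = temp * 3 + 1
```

Let's trace through this code step by step.

Initialize: temp = 12
Entering loop: for idx in range(4):
After iteration 1: idx = 0, temp = 6
After iteration 2: idx = 1, temp = 3
After iteration 3: idx = 2, temp = 10
After iteration 4: idx = 3, temp = 5
Loop ends.

Final answer: 5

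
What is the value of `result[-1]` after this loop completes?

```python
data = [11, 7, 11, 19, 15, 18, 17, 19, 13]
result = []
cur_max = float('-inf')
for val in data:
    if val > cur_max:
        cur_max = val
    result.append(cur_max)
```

Let's trace through this code step by step.

Initialize: data = [11, 7, 11, 19, 15, 18, 17, 19, 13]
Initialize: result = []
Initialize: cur_max = -inf
Entering loop: for val in data:
After iteration 1: val = 11, result = [11], cur_max = 11
After iteration 2: val = 7, result = [11, 11], cur_max = 11
After iteration 3: val = 11, result = [11, 11, 11], cur_max = 11
After iteration 4: val = 19, result = [11, 11, 11, 19], cur_max = 19
After iteration 5: val = 15, result = [11, 11, 11, 19, 19], cur_max = 19
After iteration 6: val = 18, result = [11, 11, 11, 19, 19, 19], cur_max = 19
After iteration 7: val = 17, result = [11, 11, 11, 19, 19, 19, 19], cur_max = 19
After iteration 8: val = 19, result = [11, 11, 11, 19, 19, 19, 19, 19], cur_max = 19
After iteration 9: val = 13, result = [11, 11, 11, 19, 19, 19, 19, 19, 19], cur_max = 19
Loop ends.
result[-1] = 19

Final answer: 19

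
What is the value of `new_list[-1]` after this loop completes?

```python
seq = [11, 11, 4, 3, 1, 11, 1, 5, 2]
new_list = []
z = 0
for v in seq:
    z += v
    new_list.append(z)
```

Let's trace through this code step by step.

Initialize: seq = [11, 11, 4, 3, 1, 11, 1, 5, 2]
Initialize: new_list = []
Initialize: z = 0
Entering loop: for v in seq:
After iteration 1: v = 11, new_list = [11], z = 11
After iteration 2: v = 11, new_list = [11, 22], z = 22
After iteration 3: v = 4, new_list = [11, 22, 26], z = 26
After iteration 4: v = 3, new_list = [11, 22, 26, 29], z = 29
After iteration 5: v = 1, new_list = [11, 22, 26, 29, 30], z = 30
After iteration 6: v = 11, new_list = [11, 22, 26, 29, 30, 41], z = 41
After iteration 7: v = 1, new_list = [11, 22, 26, 29, 30, 41, 42], z = 42
After iteration 8: v = 5, new_list = [11, 22, 26, 29, 30, 41, 42, 47], z = 47
After iteration 9: v = 2, new_list = [11, 22, 26, 29, 30, 41, 42, 47, 49], z = 49
Loop ends.
new_list[-1] = 49

Final answer: 49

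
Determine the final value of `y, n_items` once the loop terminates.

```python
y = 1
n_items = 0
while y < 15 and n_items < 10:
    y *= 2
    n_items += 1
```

Let's trace through this code step by step.

Initialize: y = 1
Initialize: n_items = 0
Entering loop: while y < 15 and n_items < 10:
After iteration 1: y = 2, n_items = 1
After iteration 2: y = 4, n_items = 2
After iteration 3: y = 8, n_items = 3
After iteration 4: y = 16, n_items = 4
Loop ends.

Final answer: 16, 4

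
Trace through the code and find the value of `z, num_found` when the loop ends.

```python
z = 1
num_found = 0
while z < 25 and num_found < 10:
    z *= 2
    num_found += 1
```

Let's trace through this code step by step.

Initialize: z = 1
Initialize: num_found = 0
Entering loop: while z < 25 and num_found < 10:
After iteration 1: z = 2, num_found = 1
After iteration 2: z = 4, num_found = 2
After iteration 3: z = 8, num_found = 3
After iteration 4: z = 16, num_found = 4
After iteration 5: z = 32, num_found = 5
Loop ends.

Final answer: 32, 5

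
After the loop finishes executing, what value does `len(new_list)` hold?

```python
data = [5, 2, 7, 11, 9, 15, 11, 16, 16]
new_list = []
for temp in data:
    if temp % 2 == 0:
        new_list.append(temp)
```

Let's trace through this code step by step.

Initialize: data = [5, 2, 7, 11, 9, 15, 11, 16, 16]
Initialize: new_list = []
Entering loop: for temp in data:
After iteration 1: temp = 5, new_list = []
After iteration 2: temp = 2, new_list = [2]
After iteration 3: temp = 7, new_list = [2]
After iteration 4: temp = 11, new_list = [2]
After iteration 5: temp = 9, new_list = [2]
After iteration 6: temp = 15, new_list = [2]
After iteration 7: temp = 11, new_list = [2]
After iteration 8: temp = 16, new_list = [2, 16]
After iteration 9: temp = 16, new_list = [2, 16, 16]
Loop ends.
len(new_list) = 3

Final answer: 3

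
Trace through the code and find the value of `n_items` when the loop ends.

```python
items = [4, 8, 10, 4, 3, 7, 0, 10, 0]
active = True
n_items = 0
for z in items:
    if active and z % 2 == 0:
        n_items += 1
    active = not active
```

Let's trace through this code step by step.

Initialize: items = [4, 8, 10, 4, 3, 7, 0, 10, 0]
Initialize: active = True
Initialize: n_items = 0
Entering loop: for z in items:
After iteration 1: z = 4, active = False, n_items = 1
After iteration 2: z = 8, active = True, n_items = 1
After iteration 3: z = 10, active = False, n_items = 2
After iteration 4: z = 4, active = True, n_items = 2
After iteration 5: z = 3, active = False, n_items = 2
After iteration 6: z = 7, active = True, n_items = 2
After iteration 7: z = 0, active = False, n_items = 3
After iteration 8: z = 10, active = True, n_items = 3
After iteration 9: z = 0, active = False, n_items = 4
Loop ends.

Final answer: 4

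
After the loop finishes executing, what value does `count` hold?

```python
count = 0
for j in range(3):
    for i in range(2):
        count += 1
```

Let's trace through this code step by step.

Initialize: count = 0
Entering loop: for j in range(3):
After iteration 1: j = 0, count = 2
After iteration 2: j = 1, count = 4
After iteration 3: j = 2, count = 6
Loop ends.

Final answer: 6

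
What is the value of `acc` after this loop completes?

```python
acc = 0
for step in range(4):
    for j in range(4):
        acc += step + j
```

Let's trace through this code step by step.

Initialize: acc = 0
Entering loop: for step in range(4):
After iteration 1: step = 0, acc = 6
After iteration 2: step = 1, acc = 16
After iteration 3: step = 2, acc = 30
After iteration 4: step = 3, acc = 48
Loop ends.

Final answer: 48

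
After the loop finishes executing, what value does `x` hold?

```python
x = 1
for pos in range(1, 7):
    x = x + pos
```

Let's trace through this code step by step.

Initialize: x = 1
Entering loop: for pos in range(1, 7):
After iteration 1: pos = 1, x = 2
After iteration 2: pos = 2, x = 4
After iteration 3: pos = 3, x = 7
After iteration 4: pos = 4, x = 11
After iteration 5: pos = 5, x = 16
After iteration 6: pos = 6, x = 22
Loop ends.

Final answer: 22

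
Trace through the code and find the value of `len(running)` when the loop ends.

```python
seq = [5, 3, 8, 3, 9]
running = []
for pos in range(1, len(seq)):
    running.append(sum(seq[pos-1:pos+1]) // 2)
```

Let's trace through this code step by step.

Initialize: seq = [5, 3, 8, 3, 9]
Initialize: running = []
Entering loop: for pos in range(1, len(seq)):
After iteration 1: pos = 1, running = [4]
After iteration 2: pos = 2, running = [4, 5]
After iteration 3: pos = 3, running = [4, 5, 5]
After iteration 4: pos = 4, running = [4, 5, 5, 6]
Loop ends.
len(running) = 4

Final answer: 4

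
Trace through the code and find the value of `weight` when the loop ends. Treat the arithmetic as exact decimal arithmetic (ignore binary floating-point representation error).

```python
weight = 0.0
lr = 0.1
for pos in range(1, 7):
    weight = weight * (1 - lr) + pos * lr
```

Let's trace through this code step by step.

Initialize: weight = 0.0
Initialize: lr = 0.1
Entering loop: for pos in range(1, 7):
After iteration 1: pos = 1, weight = 0.1
After iteration 2: pos = 2, weight = 0.29
After iteration 3: pos = 3, weight = 0.561
After iteration 4: pos = 4, weight = 0.9049
After iteration 5: pos = 5, weight = 1.31441
After iteration 6: pos = 6, weight = 1.782969
Loop ends.

Final answer: 1.782969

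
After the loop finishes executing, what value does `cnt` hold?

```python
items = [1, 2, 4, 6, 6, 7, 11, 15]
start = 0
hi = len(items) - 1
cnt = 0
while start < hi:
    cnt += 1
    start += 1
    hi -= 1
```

Let's trace through this code step by step.

Initialize: items = [1, 2, 4, 6, 6, 7, 11, 15]
Initialize: start = 0
Initialize: hi = 7
Initialize: cnt = 0
Entering loop: while start < hi:
After iteration 1: start = 1, hi = 6, cnt = 1
After iteration 2: start = 2, hi = 5, cnt = 2
After iteration 3: start = 3, hi = 4, cnt = 3
After iteration 4: start = 4, hi = 3, cnt = 4
Loop ends.

Final answer: 4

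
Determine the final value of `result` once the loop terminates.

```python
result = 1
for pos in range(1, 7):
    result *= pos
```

Let's trace through this code step by step.

Initialize: result = 1
Entering loop: for pos in range(1, 7):
After iteration 1: pos = 1, result = 1
After iteration 2: pos = 2, result = 2
After iteration 3: pos = 3, result = 6
After iteration 4: pos = 4, result = 24
After iteration 5: pos = 5, result = 120
After iteration 6: pos = 6, result = 720
Loop ends.

Final answer: 720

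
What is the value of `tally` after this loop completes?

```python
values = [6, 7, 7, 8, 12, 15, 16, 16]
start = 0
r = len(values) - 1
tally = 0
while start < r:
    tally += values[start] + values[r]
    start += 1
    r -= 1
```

Let's trace through this code step by step.

Initialize: values = [6, 7, 7, 8, 12, 15, 16, 16]
Initialize: start = 0
Initialize: r = 7
Initialize: tally = 0
Entering loop: while start < r:
After iteration 1: start = 1, r = 6, tally = 22
After iteration 2: start = 2, r = 5, tally = 45
After iteration 3: start = 3, r = 4, tally = 67
After iteration 4: start = 4, r = 3, tally = 87
Loop ends.

Final answer: 87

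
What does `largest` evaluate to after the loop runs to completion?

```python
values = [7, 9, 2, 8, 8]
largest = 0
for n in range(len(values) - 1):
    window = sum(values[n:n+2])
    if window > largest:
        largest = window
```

Let's trace through this code step by step.

Initialize: values = [7, 9, 2, 8, 8]
Initialize: largest = 0
Entering loop: for n in range(len(values) - 1):
After iteration 1: n = 0, largest = 16, window = 16
After iteration 2: n = 1, largest = 16, window = 11
After iteration 3: n = 2, largest = 16, window = 10
After iteration 4: n = 3, largest = 16, window = 16
Loop ends.

Final answer: 16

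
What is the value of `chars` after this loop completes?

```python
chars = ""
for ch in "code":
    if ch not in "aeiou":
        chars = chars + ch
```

Let's trace through this code step by step.

Initialize: chars = ''
Entering loop: for ch in "code":
After iteration 1: ch = 'c', chars = 'c'
After iteration 2: ch = 'o', chars = 'c'
After iteration 3: ch = 'd', chars = 'cd'
After iteration 4: ch = 'e', chars = 'cd'
Loop ends.

Final answer: 'cd'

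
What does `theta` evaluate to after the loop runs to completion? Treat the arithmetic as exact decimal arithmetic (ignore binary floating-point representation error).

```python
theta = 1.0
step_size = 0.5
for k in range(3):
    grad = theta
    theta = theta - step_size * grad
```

Let's trace through this code step by step.

Initialize: theta = 1.0
Initialize: step_size = 0.5
Entering loop: for k in range(3):
After iteration 1: k = 0, theta = 0.5, grad = 1.0
After iteration 2: k = 1, theta = 0.25, grad = 0.5
After iteration 3: k = 2, theta = 0.125, grad = 0.25
Loop ends.

Final answer: 0.125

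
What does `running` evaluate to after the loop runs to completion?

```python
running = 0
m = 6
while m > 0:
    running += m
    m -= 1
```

Let's trace through this code step by step.

Initialize: running = 0
Initialize: m = 6
Entering loop: while m > 0:
After iteration 1: running = 6, m = 5
After iteration 2: running = 11, m = 4
After iteration 3: running = 15, m = 3
After iteration 4: running = 18, m = 2
After iteration 5: running = 20, m = 1
After iteration 6: running = 21, m = 0
Loop ends.

Final answer: 21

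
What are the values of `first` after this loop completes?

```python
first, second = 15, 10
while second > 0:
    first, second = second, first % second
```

Let's trace through this code step by step.

Initialize: first = 15
Initialize: second = 10
Entering loop: while second > 0:
After iteration 1: first = 10, second = 5
After iteration 2: first = 5, second = 0
Loop ends.

Final answer: 5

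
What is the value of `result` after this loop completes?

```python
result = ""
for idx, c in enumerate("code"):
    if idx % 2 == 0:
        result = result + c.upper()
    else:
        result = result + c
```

Let's trace through this code step by step.

Initialize: result = ''
Entering loop: for idx, c in enumerate("code"):
After iteration 1: idx = 0, c = 'c', result = 'C'
After iteration 2: idx = 1, c = 'o', result = 'Co'
After iteration 3: idx = 2, c = 'd', result = 'CoD'
After iteration 4: idx = 3, c = 'e', result = 'CoDe'
Loop ends.

Final answer: 'CoDe'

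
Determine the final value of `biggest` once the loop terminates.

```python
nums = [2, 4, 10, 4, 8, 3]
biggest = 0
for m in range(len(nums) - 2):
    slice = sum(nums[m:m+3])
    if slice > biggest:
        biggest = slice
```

Let's trace through this code step by step.

Initialize: nums = [2, 4, 10, 4, 8, 3]
Initialize: biggest = 0
Entering loop: for m in range(len(nums) - 2):
After iteration 1: m = 0, biggest = 16, slice = 16
After iteration 2: m = 1, biggest = 18, slice = 18
After iteration 3: m = 2, biggest = 22, slice = 22
After iteration 4: m = 3, biggest = 22, slice = 15
Loop ends.

Final answer: 22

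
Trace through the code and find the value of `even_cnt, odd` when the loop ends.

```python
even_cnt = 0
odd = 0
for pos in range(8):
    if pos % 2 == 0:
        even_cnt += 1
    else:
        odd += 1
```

Let's trace through this code step by step.

Initialize: even_cnt = 0
Initialize: odd = 0
Entering loop: for pos in range(8):
After iteration 1: pos = 0, even_cnt = 1, odd = 0
After iteration 2: pos = 1, even_cnt = 1, odd = 1
After iteration 3: pos = 2, even_cnt = 2, odd = 1
After iteration 4: pos = 3, even_cnt = 2, odd = 2
After iteration 5: pos = 4, even_cnt = 3, odd = 2
After iteration 6: pos = 5, even_cnt = 3, odd = 3
After iteration 7: pos = 6, even_cnt = 4, odd = 3
After iteration 8: pos = 7, even_cnt = 4, odd = 4
Loop ends.

Final answer: 4, 4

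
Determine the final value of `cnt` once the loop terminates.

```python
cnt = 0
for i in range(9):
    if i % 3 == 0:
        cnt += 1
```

Let's trace through this code step by step.

Initialize: cnt = 0
Entering loop: for i in range(9):
After iteration 1: i = 0, cnt = 1
After iteration 2: i = 1, cnt = 1
After iteration 3: i = 2, cnt = 1
After iteration 4: i = 3, cnt = 2
After iteration 5: i = 4, cnt = 2
After iteration 6: i = 5, cnt = 2
After iteration 7: i = 6, cnt = 3
After iteration 8: i = 7, cnt = 3
After iteration 9: i = 8, cnt = 3
Loop ends.

Final answer: 3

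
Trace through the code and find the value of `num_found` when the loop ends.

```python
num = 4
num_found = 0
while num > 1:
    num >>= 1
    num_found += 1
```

Let's trace through this code step by step.

Initialize: num = 4
Initialize: num_found = 0
Entering loop: while num > 1:
After iteration 1: num = 2, num_found = 1
After iteration 2: num = 1, num_found = 2
Loop ends.

Final answer: 2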